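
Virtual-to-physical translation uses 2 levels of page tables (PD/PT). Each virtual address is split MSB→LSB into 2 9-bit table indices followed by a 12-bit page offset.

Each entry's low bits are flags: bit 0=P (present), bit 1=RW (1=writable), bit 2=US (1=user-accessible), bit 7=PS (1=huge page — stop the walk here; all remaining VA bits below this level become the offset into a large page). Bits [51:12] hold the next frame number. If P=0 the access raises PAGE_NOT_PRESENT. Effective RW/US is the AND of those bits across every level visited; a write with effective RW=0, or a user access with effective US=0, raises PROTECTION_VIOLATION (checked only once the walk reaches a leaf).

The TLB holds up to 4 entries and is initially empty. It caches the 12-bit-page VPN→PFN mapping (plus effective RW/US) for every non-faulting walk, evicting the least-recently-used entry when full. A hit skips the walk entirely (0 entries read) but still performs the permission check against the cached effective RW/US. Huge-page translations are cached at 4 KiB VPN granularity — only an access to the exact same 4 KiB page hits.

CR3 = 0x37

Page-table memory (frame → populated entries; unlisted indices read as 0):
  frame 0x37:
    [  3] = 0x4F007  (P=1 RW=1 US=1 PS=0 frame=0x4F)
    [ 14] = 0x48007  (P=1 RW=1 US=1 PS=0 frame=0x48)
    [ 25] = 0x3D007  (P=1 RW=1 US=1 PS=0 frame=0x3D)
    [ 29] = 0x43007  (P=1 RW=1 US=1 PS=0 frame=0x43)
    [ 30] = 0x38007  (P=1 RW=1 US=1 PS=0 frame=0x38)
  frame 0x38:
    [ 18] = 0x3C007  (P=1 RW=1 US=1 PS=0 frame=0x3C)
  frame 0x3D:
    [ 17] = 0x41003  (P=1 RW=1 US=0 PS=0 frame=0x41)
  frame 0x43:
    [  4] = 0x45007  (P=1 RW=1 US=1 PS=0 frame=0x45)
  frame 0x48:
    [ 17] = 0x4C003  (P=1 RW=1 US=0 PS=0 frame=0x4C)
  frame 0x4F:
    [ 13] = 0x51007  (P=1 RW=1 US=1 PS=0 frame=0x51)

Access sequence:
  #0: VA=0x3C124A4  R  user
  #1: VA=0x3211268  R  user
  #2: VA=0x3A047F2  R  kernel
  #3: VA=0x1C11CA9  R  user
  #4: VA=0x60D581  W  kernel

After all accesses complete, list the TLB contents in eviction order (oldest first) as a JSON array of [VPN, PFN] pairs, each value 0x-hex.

Trace:
#0 VA=0x3C124A4 (r,user):
  lvl0: tbl 0x37, slot 30 ⇒ 0x38007 (P1/RW1/US1/PS0)
  lvl1: tbl 0x38, slot 18 ⇒ 0x3C007 (P1/RW1/US1/PS0)
  ⇒ phys 0x3C4A4  [2 reads]
#1 VA=0x3211268 (r,user):
  lvl0: tbl 0x37, slot 25 ⇒ 0x3D007 (P1/RW1/US1/PS0)
  lvl1: tbl 0x3D, slot 17 ⇒ 0x41003 (P1/RW1/US0/PS0)
  ✗ PROTECTION_VIOLATION  [2 reads]
#2 VA=0x3A047F2 (r,kernel):
  lvl0: tbl 0x37, slot 29 ⇒ 0x43007 (P1/RW1/US1/PS0)
  lvl1: tbl 0x43, slot 4 ⇒ 0x45007 (P1/RW1/US1/PS0)
  ⇒ phys 0x457F2  [2 reads]
#3 VA=0x1C11CA9 (r,user):
  lvl0: tbl 0x37, slot 14 ⇒ 0x48007 (P1/RW1/US1/PS0)
  lvl1: tbl 0x48, slot 17 ⇒ 0x4C003 (P1/RW1/US0/PS0)
  ✗ PROTECTION_VIOLATION  [2 reads]
#4 VA=0x60D581 (w,kernel):
  lvl0: tbl 0x37, slot 3 ⇒ 0x4F007 (P1/RW1/US1/PS0)
  lvl1: tbl 0x4F, slot 13 ⇒ 0x51007 (P1/RW1/US1/PS0)
  ⇒ phys 0x51581  [2 reads]

TLB: [["0x3C12", "0x3C"], ["0x3A04", "0x45"], ["0x60D", "0x51"]]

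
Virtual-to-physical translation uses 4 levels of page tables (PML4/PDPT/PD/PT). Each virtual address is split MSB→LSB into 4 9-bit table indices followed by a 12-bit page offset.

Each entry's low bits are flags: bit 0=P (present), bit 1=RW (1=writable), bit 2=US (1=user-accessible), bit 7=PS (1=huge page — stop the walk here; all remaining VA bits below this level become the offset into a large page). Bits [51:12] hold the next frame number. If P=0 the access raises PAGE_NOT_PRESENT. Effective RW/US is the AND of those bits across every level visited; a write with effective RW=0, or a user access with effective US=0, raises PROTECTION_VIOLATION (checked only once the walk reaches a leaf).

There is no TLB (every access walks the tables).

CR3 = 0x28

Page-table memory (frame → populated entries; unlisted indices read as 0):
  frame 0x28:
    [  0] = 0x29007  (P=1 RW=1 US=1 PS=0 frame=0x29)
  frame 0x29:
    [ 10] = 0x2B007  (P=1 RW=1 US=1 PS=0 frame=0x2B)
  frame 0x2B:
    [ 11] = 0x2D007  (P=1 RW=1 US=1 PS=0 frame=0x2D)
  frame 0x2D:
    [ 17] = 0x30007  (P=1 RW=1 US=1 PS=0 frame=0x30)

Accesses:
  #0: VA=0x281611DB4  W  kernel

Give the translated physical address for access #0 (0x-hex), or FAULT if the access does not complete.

Trace:
#0 VA=0x281611DB4 (w,kernel):
  L0: frame=0x28 idx=0 entry=0x29007 [P=1 RW=1 US=1 PS=0]
  L1: frame=0x29 idx=10 entry=0x2B007 [P=1 RW=1 US=1 PS=0]
  L2: frame=0x2B idx=11 entry=0x2D007 [P=1 RW=1 US=1 PS=0]
  L3: frame=0x2D idx=17 entry=0x30007 [P=1 RW=1 US=1 PS=0]
  → PA=0x30DB4  (4 entries read)

Access #0 PA: 0x30DB4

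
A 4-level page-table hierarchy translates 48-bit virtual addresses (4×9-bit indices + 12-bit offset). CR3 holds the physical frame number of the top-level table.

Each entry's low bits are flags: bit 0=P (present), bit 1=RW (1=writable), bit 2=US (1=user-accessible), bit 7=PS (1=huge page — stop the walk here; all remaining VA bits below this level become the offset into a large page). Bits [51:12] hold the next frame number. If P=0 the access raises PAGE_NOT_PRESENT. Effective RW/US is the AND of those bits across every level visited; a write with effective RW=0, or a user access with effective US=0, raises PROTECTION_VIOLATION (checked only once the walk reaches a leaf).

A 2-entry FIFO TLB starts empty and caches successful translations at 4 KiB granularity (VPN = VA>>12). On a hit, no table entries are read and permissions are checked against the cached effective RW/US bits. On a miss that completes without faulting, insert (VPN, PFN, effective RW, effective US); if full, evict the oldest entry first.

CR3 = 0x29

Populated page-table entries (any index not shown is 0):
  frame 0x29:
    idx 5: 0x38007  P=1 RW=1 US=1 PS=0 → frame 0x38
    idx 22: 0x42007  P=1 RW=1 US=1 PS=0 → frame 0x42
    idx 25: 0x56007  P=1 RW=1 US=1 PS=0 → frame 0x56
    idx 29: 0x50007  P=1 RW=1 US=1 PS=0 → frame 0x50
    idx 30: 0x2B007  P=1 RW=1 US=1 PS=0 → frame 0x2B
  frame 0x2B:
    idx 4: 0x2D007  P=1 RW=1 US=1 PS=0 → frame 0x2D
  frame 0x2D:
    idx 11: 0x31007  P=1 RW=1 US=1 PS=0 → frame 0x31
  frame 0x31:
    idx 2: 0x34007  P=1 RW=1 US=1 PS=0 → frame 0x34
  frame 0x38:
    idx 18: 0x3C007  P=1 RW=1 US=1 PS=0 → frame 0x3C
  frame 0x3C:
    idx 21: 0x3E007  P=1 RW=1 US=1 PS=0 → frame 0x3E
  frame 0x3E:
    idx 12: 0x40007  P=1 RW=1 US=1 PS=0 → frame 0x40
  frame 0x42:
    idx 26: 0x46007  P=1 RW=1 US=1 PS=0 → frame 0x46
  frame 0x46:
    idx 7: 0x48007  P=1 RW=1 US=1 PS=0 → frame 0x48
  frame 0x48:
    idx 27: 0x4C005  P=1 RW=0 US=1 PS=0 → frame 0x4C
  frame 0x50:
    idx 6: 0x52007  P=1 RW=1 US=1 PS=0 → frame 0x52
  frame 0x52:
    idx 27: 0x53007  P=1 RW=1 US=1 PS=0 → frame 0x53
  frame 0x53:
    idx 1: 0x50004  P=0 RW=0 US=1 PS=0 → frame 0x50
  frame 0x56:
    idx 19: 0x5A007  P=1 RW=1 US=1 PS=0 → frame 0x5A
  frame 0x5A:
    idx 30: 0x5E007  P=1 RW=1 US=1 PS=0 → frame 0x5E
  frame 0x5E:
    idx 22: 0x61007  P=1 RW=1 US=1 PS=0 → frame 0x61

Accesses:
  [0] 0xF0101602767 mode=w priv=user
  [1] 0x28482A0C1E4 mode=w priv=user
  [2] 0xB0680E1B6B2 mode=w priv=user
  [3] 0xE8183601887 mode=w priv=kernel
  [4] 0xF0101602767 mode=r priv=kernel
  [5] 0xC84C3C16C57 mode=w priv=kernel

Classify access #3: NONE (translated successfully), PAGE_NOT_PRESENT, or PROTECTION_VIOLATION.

Trace:
#0 VA=0xF0101602767 (w,user):
  lvl0: tbl 0x29, slot 30 ⇒ 0x2B007 (P1/RW1/US1/PS0)
  lvl1: tbl 0x2B, slot 4 ⇒ 0x2D007 (P1/RW1/US1/PS0)
  lvl2: tbl 0x2D, slot 11 ⇒ 0x31007 (P1/RW1/US1/PS0)
  lvl3: tbl 0x31, slot 2 ⇒ 0x34007 (P1/RW1/US1/PS0)
  ⇒ phys 0x34767  [4 reads]
#1 VA=0x28482A0C1E4 (w,user):
  lvl0: tbl 0x29, slot 5 ⇒ 0x38007 (P1/RW1/US1/PS0)
  lvl1: tbl 0x38, slot 18 ⇒ 0x3C007 (P1/RW1/US1/PS0)
  lvl2: tbl 0x3C, slot 21 ⇒ 0x3E007 (P1/RW1/US1/PS0)
  lvl3: tbl 0x3E, slot 12 ⇒ 0x40007 (P1/RW1/US1/PS0)
  ⇒ phys 0x401E4  [4 reads]
#2 VA=0xB0680E1B6B2 (w,user):
  lvl0: tbl 0x29, slot 22 ⇒ 0x42007 (P1/RW1/US1/PS0)
  lvl1: tbl 0x42, slot 26 ⇒ 0x46007 (P1/RW1/US1/PS0)
  lvl2: tbl 0x46, slot 7 ⇒ 0x48007 (P1/RW1/US1/PS0)
  lvl3: tbl 0x48, slot 27 ⇒ 0x4C005 (P1/RW0/US1/PS0)
  ⇒ fault: PROTECTION_VIOLATION  — 4 lookups
#3 VA=0xE8183601887 (w,kernel):
  lvl0: tbl 0x29, slot 29 ⇒ 0x50007 (P1/RW1/US1/PS0)
  lvl1: tbl 0x50, slot 6 ⇒ 0x52007 (P1/RW1/US1/PS0)
  lvl2: tbl 0x52, slot 27 ⇒ 0x53007 (P1/RW1/US1/PS0)
  lvl3: tbl 0x53, slot 1 ⇒ 0x50004 (P0/RW0/US1/PS0)
  ⇒ fault: PAGE_NOT_PRESENT  — 4 lookups
#4 VA=0xF0101602767 (r,kernel):
  TLB hit vpn=0xF0101602 → PA=0x34767
#5 VA=0xC84C3C16C57 (w,kernel):
  lvl0: tbl 0x29, slot 25 ⇒ 0x56007 (P1/RW1/US1/PS0)
  lvl1: tbl 0x56, slot 19 ⇒ 0x5A007 (P1/RW1/US1/PS0)
  lvl2: tbl 0x5A, slot 30 ⇒ 0x5E007 (P1/RW1/US1/PS0)
  lvl3: tbl 0x5E, slot 22 ⇒ 0x61007 (P1/RW1/US1/PS0)
  ⇒ phys 0x61C57  [4 reads]

Access #3 fault: PAGE_NOT_PRESENT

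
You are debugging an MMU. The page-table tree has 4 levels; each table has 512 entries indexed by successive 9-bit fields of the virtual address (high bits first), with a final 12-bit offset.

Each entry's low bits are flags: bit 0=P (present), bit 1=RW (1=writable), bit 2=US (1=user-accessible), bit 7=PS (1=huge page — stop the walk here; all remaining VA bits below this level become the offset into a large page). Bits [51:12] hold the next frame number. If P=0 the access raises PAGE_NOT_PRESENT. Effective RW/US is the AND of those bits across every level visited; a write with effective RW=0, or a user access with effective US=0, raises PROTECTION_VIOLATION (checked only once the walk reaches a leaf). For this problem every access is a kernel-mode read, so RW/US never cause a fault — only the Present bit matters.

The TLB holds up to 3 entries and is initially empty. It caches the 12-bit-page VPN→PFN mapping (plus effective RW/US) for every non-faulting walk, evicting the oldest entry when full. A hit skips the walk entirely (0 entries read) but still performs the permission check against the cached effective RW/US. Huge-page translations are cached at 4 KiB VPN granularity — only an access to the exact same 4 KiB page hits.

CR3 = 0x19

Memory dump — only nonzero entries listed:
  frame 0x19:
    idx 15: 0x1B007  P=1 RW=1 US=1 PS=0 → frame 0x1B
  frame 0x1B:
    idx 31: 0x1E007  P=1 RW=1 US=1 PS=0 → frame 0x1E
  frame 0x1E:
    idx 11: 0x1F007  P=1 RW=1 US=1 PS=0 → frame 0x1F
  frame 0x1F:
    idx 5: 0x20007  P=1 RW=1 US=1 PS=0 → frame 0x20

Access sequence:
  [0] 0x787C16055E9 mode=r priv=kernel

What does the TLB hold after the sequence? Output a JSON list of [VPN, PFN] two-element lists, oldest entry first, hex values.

Walk each access:
#0 VA=0x787C16055E9 (r,kernel):
  L0: frame=0x19 idx=15 entry=0x1B007 [P=1 RW=1 US=1 PS=0]
  L1: frame=0x1B idx=31 entry=0x1E007 [P=1 RW=1 US=1 PS=0]
  L2: frame=0x1E idx=11 entry=0x1F007 [P=1 RW=1 US=1 PS=0]
  L3: frame=0x1F idx=5 entry=0x20007 [P=1 RW=1 US=1 PS=0]
  ✓ 0x205E9  — 4 lookups

TLB: [["0x787C1605", "0x20"]]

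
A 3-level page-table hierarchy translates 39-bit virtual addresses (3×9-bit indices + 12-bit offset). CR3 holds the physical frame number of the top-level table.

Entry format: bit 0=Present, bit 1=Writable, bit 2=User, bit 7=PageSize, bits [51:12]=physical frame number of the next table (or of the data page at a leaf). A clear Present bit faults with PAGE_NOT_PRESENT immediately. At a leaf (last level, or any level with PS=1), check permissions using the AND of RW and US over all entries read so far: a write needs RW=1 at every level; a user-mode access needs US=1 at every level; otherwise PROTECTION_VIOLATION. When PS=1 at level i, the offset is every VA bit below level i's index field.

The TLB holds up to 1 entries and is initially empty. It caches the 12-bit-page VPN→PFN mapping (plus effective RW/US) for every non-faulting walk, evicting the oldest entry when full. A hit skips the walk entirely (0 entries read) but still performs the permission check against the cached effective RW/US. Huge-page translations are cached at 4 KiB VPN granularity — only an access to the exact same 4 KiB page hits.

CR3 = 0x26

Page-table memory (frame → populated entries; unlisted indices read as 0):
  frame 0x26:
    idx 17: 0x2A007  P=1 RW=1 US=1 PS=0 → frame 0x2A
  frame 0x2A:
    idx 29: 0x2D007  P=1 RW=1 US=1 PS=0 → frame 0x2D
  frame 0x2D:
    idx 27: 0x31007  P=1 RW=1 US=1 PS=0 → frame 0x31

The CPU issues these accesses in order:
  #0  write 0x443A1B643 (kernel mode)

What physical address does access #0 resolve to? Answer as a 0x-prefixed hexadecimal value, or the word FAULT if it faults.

Trace:
#0 VA=0x443A1B643 (w,kernel):
  L0: frame=0x26 idx=17 entry=0x2A007 [P=1 RW=1 US=1 PS=0]
  L1: frame=0x2A idx=29 entry=0x2D007 [P=1 RW=1 US=1 PS=0]
  L2: frame=0x2D idx=27 entry=0x31007 [P=1 RW=1 US=1 PS=0]
  ⇒ phys 0x31643  [3 reads]

Access #0 PA: 0x31643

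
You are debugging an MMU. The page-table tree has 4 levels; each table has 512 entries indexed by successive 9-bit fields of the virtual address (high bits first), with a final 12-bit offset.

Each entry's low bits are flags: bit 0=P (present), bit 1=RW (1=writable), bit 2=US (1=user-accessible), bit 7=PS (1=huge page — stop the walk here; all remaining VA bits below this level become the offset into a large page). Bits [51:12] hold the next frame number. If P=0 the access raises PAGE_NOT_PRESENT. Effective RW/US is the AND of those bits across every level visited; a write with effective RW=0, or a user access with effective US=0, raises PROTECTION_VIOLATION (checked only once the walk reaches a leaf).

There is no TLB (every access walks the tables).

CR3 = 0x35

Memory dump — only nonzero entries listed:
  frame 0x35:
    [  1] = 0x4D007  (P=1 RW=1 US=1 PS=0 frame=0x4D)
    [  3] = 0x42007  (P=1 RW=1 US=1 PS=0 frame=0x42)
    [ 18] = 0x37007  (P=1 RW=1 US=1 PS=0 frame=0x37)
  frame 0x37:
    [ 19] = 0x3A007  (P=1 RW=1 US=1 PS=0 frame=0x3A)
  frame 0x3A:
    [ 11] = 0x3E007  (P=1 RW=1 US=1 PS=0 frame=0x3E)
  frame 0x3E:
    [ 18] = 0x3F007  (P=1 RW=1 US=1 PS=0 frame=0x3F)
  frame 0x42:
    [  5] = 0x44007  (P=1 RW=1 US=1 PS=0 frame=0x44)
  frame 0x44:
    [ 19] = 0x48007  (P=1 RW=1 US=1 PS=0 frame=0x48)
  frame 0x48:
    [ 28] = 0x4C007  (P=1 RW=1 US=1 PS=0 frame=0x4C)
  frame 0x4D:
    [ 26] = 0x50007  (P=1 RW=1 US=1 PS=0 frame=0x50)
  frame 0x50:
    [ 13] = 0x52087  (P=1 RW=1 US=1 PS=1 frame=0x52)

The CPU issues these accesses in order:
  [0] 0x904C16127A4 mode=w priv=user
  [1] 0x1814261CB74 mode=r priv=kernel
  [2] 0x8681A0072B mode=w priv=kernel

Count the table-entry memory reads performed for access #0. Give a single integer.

Trace:
#0 VA=0x904C16127A4 (w,user):
  [0] read 0x35 idx=18: raw=0x37007 flags P=1 W=1 U=1 S=0
  [1] read 0x37 idx=19: raw=0x3A007 flags P=1 W=1 U=1 S=0
  [2] read 0x3A idx=11: raw=0x3E007 flags P=1 W=1 U=1 S=0
  [3] read 0x3E idx=18: raw=0x3F007 flags P=1 W=1 U=1 S=0
  → PA=0x3F7A4  (4 entries read)
#1 VA=0x1814261CB74 (r,kernel):
  [0] read 0x35 idx=3: raw=0x42007 flags P=1 W=1 U=1 S=0
  [1] read 0x42 idx=5: raw=0x44007 flags P=1 W=1 U=1 S=0
  [2] read 0x44 idx=19: raw=0x48007 flags P=1 W=1 U=1 S=0
  [3] read 0x48 idx=28: raw=0x4C007 flags P=1 W=1 U=1 S=0
  → PA=0x4CB74  (4 entries read)
#2 VA=0x8681A0072B (w,kernel):
  [0] read 0x35 idx=1: raw=0x4D007 flags P=1 W=1 U=1 S=0
  [1] read 0x4D idx=26: raw=0x50007 flags P=1 W=1 U=1 S=0
  [2] read 0x50 idx=13: raw=0x52087 flags P=1 W=1 U=1 S=1
  → PA=0x5272B (huge @L2)  (3 entries read)

Entries read for #0: 4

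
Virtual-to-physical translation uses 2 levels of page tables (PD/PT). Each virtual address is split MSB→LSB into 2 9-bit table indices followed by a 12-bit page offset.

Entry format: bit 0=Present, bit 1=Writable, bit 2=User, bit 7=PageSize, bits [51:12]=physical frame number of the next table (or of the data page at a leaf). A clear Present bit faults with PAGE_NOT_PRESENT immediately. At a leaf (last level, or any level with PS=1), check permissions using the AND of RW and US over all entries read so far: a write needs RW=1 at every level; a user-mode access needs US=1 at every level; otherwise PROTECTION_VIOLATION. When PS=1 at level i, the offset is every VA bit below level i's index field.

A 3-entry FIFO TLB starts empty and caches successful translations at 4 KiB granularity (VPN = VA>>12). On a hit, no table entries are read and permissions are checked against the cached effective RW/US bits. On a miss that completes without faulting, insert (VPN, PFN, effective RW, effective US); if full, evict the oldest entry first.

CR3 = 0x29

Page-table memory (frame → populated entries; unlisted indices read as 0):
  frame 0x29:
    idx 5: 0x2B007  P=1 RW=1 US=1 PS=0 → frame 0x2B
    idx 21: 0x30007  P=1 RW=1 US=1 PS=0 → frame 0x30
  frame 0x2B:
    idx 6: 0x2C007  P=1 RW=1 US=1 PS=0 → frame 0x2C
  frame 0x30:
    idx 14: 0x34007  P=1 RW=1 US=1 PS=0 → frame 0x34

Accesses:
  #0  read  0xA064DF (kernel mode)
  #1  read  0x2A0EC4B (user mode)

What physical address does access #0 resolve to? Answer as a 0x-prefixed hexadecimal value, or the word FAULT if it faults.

Per-access translation:
#0 VA=0xA064DF (r,kernel):
  L0 @0x29[5] → 0x2B007  P=1,RW=1,US=1,PS=0
  L1 @0x2B[6] → 0x2C007  P=1,RW=1,US=1,PS=0
  → PA=0x2C4DF  (2 entries read)
#1 VA=0x2A0EC4B (r,user):
  L0 @0x29[21] → 0x30007  P=1,RW=1,US=1,PS=0
  L1 @0x30[14] → 0x34007  P=1,RW=1,US=1,PS=0
  → PA=0x34C4B  (2 entries read)

Access #0 PA: 0x2C4DF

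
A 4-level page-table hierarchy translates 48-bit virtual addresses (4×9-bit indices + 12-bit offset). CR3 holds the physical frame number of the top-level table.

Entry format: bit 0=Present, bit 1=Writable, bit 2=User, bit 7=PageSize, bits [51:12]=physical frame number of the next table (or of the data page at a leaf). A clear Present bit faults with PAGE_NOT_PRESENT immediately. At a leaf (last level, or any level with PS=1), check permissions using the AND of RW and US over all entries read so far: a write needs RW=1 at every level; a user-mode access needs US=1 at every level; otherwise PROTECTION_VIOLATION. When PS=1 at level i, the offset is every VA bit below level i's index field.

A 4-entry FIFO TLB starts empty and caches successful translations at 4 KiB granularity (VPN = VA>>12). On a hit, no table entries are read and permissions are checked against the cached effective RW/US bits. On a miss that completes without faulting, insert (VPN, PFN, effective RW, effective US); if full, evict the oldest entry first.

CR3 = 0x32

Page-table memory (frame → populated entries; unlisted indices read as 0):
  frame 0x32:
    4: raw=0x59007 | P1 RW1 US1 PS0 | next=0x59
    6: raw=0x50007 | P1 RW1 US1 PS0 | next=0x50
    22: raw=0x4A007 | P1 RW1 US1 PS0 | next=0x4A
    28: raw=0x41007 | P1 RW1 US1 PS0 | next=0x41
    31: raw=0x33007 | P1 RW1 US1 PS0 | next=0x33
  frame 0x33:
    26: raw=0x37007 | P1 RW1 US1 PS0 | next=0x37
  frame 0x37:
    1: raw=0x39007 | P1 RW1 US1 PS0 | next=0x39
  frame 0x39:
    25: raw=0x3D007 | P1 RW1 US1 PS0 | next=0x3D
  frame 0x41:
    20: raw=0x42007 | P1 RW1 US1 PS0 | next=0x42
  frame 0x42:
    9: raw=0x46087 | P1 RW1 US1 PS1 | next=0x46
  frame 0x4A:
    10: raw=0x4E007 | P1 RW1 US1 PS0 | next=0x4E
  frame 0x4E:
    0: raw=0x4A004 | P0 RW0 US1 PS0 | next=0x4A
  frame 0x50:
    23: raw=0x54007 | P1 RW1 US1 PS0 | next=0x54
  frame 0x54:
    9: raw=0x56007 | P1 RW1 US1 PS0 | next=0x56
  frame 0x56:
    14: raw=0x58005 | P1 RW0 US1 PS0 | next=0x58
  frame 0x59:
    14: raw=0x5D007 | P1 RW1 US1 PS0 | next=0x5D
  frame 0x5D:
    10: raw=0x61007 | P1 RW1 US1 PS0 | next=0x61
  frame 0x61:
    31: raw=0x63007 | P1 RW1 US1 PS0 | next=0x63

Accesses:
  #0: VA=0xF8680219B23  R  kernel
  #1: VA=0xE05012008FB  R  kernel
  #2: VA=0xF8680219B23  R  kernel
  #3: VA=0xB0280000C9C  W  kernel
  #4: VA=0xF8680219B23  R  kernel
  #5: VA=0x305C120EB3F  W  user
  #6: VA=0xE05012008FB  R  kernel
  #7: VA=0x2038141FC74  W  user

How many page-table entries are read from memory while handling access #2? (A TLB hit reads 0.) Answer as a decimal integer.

Walk each access:
#0 VA=0xF8680219B23 (r,kernel):
  [0] read 0x32 idx=31: raw=0x33007 flags P=1 W=1 U=1 S=0
  [1] read 0x33 idx=26: raw=0x37007 flags P=1 W=1 U=1 S=0
  [2] read 0x37 idx=1: raw=0x39007 flags P=1 W=1 U=1 S=0
  [3] read 0x39 idx=25: raw=0x3D007 flags P=1 W=1 U=1 S=0
  → PA=0x3DB23  (4 entries read)
#1 VA=0xE05012008FB (r,kernel):
  [0] read 0x32 idx=28: raw=0x41007 flags P=1 W=1 U=1 S=0
  [1] read 0x41 idx=20: raw=0x42007 flags P=1 W=1 U=1 S=0
  [2] read 0x42 idx=9: raw=0x46087 flags P=1 W=1 U=1 S=1
  → PA=0x468FB (huge @L2)  (3 entries read)
#2 VA=0xF8680219B23 (r,kernel):
  TLB hit vpn=0xF8680219 → PA=0x3DB23
#3 VA=0xB0280000C9C (w,kernel):
  [0] read 0x32 idx=22: raw=0x4A007 flags P=1 W=1 U=1 S=0
  [1] read 0x4A idx=10: raw=0x4E007 flags P=1 W=1 U=1 S=0
  [2] read 0x4E idx=0: raw=0x4A004 flags P=0 W=0 U=1 S=0
  → PAGE_NOT_PRESENT  (3 entries read)
#4 VA=0xF8680219B23 (r,kernel):
  TLB hit vpn=0xF8680219 → PA=0x3DB23
#5 VA=0x305C120EB3F (w,user):
  [0] read 0x32 idx=6: raw=0x50007 flags P=1 W=1 U=1 S=0
  [1] read 0x50 idx=23: raw=0x54007 flags P=1 W=1 U=1 S=0
  [2] read 0x54 idx=9: raw=0x56007 flags P=1 W=1 U=1 S=0
  [3] read 0x56 idx=14: raw=0x58005 flags P=1 W=0 U=1 S=0
  → PROTECTION_VIOLATION  (4 entries read)
#6 VA=0xE05012008FB (r,kernel):
  TLB hit vpn=0xE0501200 → PA=0x468FB
#7 VA=0x2038141FC74 (w,user):
  [0] read 0x32 idx=4: raw=0x59007 flags P=1 W=1 U=1 S=0
  [1] read 0x59 idx=14: raw=0x5D007 flags P=1 W=1 U=1 S=0
  [2] read 0x5D idx=10: raw=0x61007 flags P=1 W=1 U=1 S=0
  [3] read 0x61 idx=31: raw=0x63007 flags P=1 W=1 U=1 S=0
  → PA=0x63C74  (4 entries read)

Entries read for #2: 0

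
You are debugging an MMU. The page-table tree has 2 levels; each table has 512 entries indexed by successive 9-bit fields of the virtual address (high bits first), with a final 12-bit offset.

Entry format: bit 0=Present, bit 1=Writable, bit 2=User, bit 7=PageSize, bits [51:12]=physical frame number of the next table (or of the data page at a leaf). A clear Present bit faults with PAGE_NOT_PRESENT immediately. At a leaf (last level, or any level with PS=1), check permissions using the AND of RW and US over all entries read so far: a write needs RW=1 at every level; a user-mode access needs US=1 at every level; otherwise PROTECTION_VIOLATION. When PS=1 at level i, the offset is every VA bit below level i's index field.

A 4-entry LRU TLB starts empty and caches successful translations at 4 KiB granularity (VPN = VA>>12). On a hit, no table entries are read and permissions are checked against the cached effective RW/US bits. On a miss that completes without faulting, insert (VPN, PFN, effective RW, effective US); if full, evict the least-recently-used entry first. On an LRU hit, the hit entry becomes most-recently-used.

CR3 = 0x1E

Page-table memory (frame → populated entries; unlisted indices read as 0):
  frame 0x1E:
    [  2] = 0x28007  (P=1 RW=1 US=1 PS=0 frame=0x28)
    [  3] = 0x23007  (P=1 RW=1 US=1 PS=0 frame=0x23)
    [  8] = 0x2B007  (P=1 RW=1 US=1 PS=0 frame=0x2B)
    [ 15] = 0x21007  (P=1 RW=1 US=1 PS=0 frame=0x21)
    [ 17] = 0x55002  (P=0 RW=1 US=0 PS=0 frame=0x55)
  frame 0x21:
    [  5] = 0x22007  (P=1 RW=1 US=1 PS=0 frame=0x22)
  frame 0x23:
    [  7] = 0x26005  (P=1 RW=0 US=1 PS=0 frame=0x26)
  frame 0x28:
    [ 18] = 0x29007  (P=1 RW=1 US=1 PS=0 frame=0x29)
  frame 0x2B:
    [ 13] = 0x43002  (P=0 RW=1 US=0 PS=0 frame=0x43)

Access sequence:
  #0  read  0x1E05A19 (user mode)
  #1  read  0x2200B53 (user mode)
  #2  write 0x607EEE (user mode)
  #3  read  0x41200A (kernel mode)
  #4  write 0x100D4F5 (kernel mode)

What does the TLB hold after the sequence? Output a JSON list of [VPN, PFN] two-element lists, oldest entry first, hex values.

Per-access translation:
#0 VA=0x1E05A19 (r,user):
  L0 @0x1E[15] → 0x21007  P=1,RW=1,US=1,PS=0
  L1 @0x21[5] → 0x22007  P=1,RW=1,US=1,PS=0
  ⇒ phys 0x22A19  [2 reads]
#1 VA=0x2200B53 (r,user):
  L0 @0x1E[17] → 0x55002  P=0,RW=1,US=0,PS=0
  ✗ PAGE_NOT_PRESENT  [1 reads]
#2 VA=0x607EEE (w,user):
  L0 @0x1E[3] → 0x23007  P=1,RW=1,US=1,PS=0
  L1 @0x23[7] → 0x26005  P=1,RW=0,US=1,PS=0
  ✗ PROTECTION_VIOLATION  [2 reads]
#3 VA=0x41200A (r,kernel):
  L0 @0x1E[2] → 0x28007  P=1,RW=1,US=1,PS=0
  L1 @0x28[18] → 0x29007  P=1,RW=1,US=1,PS=0
  ⇒ phys 0x2900A  [2 reads]
#4 VA=0x100D4F5 (w,kernel):
  L0 @0x1E[8] → 0x2B007  P=1,RW=1,US=1,PS=0
  L1 @0x2B[13] → 0x43002  P=0,RW=1,US=0,PS=0
  ✗ PAGE_NOT_PRESENT  [2 reads]

TLB: [["0x1E05", "0x22"], ["0x412", "0x29"]]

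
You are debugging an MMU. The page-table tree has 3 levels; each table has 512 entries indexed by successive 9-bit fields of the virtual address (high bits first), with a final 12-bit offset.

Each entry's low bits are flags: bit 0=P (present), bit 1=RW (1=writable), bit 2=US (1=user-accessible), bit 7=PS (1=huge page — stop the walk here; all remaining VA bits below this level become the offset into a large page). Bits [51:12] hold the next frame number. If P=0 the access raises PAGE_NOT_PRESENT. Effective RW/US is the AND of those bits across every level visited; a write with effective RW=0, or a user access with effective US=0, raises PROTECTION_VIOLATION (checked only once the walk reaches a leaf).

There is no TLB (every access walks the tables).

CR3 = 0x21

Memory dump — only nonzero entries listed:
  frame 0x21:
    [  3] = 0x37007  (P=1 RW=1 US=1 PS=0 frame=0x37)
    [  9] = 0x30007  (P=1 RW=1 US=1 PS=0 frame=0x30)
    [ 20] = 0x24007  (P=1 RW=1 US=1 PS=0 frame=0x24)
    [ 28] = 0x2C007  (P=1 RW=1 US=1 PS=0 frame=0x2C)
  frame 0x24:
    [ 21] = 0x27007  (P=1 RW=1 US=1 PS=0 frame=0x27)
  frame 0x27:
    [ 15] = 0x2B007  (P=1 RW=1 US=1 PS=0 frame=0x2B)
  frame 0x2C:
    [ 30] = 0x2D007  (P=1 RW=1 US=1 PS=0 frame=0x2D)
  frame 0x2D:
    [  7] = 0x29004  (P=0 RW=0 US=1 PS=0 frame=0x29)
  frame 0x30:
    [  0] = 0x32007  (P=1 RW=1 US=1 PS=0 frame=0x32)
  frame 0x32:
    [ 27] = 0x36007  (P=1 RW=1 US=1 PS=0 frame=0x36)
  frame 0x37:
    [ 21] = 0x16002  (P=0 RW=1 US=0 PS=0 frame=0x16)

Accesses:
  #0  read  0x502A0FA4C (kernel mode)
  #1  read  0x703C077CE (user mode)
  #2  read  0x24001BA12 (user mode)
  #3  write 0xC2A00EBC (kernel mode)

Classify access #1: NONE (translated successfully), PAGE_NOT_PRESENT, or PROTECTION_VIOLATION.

Per-access translation:
#0 VA=0x502A0FA4C (r,kernel):
  [0] read 0x21 idx=20: raw=0x24007 flags P=1 W=1 U=1 S=0
  [1] read 0x24 idx=21: raw=0x27007 flags P=1 W=1 U=1 S=0
  [2] read 0x27 idx=15: raw=0x2B007 flags P=1 W=1 U=1 S=0
  ⇒ phys 0x2BA4C  [3 reads]
#1 VA=0x703C077CE (r,user):
  [0] read 0x21 idx=28: raw=0x2C007 flags P=1 W=1 U=1 S=0
  [1] read 0x2C idx=30: raw=0x2D007 flags P=1 W=1 U=1 S=0
  [2] read 0x2D idx=7: raw=0x29004 flags P=0 W=0 U=1 S=0
  → PAGE_NOT_PRESENT  (3 entries read)
#2 VA=0x24001BA12 (r,user):
  [0] read 0x21 idx=9: raw=0x30007 flags P=1 W=1 U=1 S=0
  [1] read 0x30 idx=0: raw=0x32007 flags P=1 W=1 U=1 S=0
  [2] read 0x32 idx=27: raw=0x36007 flags P=1 W=1 U=1 S=0
  ⇒ phys 0x36A12  [3 reads]
#3 VA=0xC2A00EBC (w,kernel):
  [0] read 0x21 idx=3: raw=0x37007 flags P=1 W=1 U=1 S=0
  [1] read 0x37 idx=21: raw=0x16002 flags P=0 W=1 U=0 S=0
  → PAGE_NOT_PRESENT  (2 entries read)

Access #1 fault: PAGE_NOT_PRESENT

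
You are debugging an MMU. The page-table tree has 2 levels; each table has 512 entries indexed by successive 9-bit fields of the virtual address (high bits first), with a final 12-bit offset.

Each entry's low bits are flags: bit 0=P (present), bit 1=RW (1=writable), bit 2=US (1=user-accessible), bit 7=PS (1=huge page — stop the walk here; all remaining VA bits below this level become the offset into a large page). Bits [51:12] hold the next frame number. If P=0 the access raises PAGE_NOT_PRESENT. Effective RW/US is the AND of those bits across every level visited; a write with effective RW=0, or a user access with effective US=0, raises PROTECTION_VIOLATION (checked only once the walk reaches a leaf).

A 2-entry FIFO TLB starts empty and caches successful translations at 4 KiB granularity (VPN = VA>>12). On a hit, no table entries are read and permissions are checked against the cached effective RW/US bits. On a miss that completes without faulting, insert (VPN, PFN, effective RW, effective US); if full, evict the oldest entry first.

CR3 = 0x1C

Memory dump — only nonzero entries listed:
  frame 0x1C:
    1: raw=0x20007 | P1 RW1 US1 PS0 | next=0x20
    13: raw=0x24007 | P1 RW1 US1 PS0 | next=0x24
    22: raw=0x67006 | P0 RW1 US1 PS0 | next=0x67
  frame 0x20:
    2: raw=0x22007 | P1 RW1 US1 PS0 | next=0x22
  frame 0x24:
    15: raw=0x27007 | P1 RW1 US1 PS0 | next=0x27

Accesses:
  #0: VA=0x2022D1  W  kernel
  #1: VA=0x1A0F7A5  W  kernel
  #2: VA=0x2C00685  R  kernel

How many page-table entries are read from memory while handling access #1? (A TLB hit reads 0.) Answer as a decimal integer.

Walk each access:
#0 VA=0x2022D1 (w,kernel):
  [0] read 0x1C idx=1: raw=0x20007 flags P=1 W=1 U=1 S=0
  [1] read 0x20 idx=2: raw=0x22007 flags P=1 W=1 U=1 S=0
  → PA=0x222D1  (2 entries read)
#1 VA=0x1A0F7A5 (w,kernel):
  [0] read 0x1C idx=13: raw=0x24007 flags P=1 W=1 U=1 S=0
  [1] read 0x24 idx=15: raw=0x27007 flags P=1 W=1 U=1 S=0
  → PA=0x277A5  (2 entries read)
#2 VA=0x2C00685 (r,kernel):
  [0] read 0x1C idx=22: raw=0x67006 flags P=0 W=1 U=1 S=0
  ✗ PAGE_NOT_PRESENT  [1 reads]

Entries read for #1: 2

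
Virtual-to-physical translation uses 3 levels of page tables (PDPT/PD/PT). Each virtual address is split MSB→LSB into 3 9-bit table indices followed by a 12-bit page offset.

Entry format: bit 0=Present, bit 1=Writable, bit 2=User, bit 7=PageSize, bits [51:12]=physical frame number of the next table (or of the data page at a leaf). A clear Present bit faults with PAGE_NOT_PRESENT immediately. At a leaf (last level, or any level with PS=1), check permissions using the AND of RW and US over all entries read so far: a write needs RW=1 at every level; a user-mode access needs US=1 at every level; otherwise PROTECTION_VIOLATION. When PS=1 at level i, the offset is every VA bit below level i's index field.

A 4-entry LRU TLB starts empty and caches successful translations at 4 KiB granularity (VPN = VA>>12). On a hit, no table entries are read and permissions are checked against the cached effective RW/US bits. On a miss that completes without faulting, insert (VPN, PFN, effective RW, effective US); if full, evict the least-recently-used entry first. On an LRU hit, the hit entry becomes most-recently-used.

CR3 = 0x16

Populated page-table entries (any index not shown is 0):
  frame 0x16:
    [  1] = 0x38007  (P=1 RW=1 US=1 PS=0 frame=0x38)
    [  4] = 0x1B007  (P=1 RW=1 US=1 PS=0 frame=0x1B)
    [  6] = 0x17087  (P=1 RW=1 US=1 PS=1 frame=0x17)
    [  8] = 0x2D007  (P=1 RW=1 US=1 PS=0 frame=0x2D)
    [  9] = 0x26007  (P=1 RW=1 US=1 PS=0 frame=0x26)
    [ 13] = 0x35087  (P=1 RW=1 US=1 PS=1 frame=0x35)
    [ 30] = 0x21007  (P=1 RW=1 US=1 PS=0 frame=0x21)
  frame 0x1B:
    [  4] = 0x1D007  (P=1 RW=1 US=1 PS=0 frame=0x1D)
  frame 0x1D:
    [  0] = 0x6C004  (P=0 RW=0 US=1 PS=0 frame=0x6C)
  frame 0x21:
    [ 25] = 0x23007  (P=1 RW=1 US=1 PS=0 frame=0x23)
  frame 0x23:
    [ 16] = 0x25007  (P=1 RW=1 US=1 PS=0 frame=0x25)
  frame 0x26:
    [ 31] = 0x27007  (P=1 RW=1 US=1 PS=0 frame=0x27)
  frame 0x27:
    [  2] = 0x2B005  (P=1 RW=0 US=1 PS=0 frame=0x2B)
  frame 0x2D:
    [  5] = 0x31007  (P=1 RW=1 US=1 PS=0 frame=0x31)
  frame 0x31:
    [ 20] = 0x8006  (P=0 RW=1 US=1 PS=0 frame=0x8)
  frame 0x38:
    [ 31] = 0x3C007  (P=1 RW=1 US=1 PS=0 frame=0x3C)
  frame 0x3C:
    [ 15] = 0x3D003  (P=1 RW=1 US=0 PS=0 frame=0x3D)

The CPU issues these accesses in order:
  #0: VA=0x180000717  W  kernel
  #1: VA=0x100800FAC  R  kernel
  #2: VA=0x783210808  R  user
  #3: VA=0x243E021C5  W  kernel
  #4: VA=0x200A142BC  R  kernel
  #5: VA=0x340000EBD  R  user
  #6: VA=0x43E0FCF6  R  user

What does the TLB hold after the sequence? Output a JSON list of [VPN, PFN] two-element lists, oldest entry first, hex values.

Trace:
#0 VA=0x180000717 (w,kernel):
  [0] read 0x16 idx=6: raw=0x17087 flags P=1 W=1 U=1 S=1
  → PA=0x17717 (huge @L0)  (1 entries read)
#1 VA=0x100800FAC (r,kernel):
  [0] read 0x16 idx=4: raw=0x1B007 flags P=1 W=1 U=1 S=0
  [1] read 0x1B idx=4: raw=0x1D007 flags P=1 W=1 U=1 S=0
  [2] read 0x1D idx=0: raw=0x6C004 flags P=0 W=0 U=1 S=0
  → PAGE_NOT_PRESENT  (3 entries read)
#2 VA=0x783210808 (r,user):
  [0] read 0x16 idx=30: raw=0x21007 flags P=1 W=1 U=1 S=0
  [1] read 0x21 idx=25: raw=0x23007 flags P=1 W=1 U=1 S=0
  [2] read 0x23 idx=16: raw=0x25007 flags P=1 W=1 U=1 S=0
  → PA=0x25808  (3 entries read)
#3 VA=0x243E021C5 (w,kernel):
  [0] read 0x16 idx=9: raw=0x26007 flags P=1 W=1 U=1 S=0
  [1] read 0x26 idx=31: raw=0x27007 flags P=1 W=1 U=1 S=0
  [2] read 0x27 idx=2: raw=0x2B005 flags P=1 W=0 U=1 S=0
  → PROTECTION_VIOLATION  (3 entries read)
#4 VA=0x200A142BC (r,kernel):
  [0] read 0x16 idx=8: raw=0x2D007 flags P=1 W=1 U=1 S=0
  [1] read 0x2D idx=5: raw=0x31007 flags P=1 W=1 U=1 S=0
  [2] read 0x31 idx=20: raw=0x8006 flags P=0 W=1 U=1 S=0
  → PAGE_NOT_PRESENT  (3 entries read)
#5 VA=0x340000EBD (r,user):
  [0] read 0x16 idx=13: raw=0x35087 flags P=1 W=1 U=1 S=1
  → PA=0x35EBD (huge @L0)  (1 entries read)
#6 VA=0x43E0FCF6 (r,user):
  [0] read 0x16 idx=1: raw=0x38007 flags P=1 W=1 U=1 S=0
  [1] read 0x38 idx=31: raw=0x3C007 flags P=1 W=1 U=1 S=0
  [2] read 0x3C idx=15: raw=0x3D003 flags P=1 W=1 U=0 S=0
  → PROTECTION_VIOLATION  (3 entries read)

TLB: [["0x180000", "0x17"], ["0x783210", "0x25"], ["0x340000", "0x35"]]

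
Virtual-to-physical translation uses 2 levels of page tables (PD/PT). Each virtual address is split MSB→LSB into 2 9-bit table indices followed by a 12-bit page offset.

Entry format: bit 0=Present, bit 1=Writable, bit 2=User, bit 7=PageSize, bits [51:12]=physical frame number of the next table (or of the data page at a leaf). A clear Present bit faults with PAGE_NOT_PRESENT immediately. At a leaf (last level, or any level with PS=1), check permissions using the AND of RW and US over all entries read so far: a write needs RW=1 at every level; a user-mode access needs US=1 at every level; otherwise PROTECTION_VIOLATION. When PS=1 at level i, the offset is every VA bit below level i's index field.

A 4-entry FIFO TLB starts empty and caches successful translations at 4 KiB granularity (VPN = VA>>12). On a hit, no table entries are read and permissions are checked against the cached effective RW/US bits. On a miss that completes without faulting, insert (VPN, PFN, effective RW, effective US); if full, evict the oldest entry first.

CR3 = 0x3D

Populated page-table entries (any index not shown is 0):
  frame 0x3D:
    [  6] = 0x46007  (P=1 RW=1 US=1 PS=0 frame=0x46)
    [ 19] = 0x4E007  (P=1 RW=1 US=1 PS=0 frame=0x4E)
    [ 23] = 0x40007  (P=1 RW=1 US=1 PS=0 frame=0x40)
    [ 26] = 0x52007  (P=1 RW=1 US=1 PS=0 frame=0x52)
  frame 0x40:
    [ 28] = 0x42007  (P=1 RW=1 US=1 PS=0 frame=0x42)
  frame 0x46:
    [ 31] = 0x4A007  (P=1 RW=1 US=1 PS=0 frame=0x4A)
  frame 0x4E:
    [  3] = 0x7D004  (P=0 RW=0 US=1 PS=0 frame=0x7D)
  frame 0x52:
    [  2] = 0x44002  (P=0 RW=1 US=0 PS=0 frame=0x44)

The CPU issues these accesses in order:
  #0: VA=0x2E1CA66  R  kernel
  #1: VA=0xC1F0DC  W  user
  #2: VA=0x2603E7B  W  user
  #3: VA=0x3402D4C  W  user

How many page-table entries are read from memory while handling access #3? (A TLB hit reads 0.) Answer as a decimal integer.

Trace:
#0 VA=0x2E1CA66 (r,kernel):
  L0 @0x3D[23] → 0x40007  P=1,RW=1,US=1,PS=0
  L1 @0x40[28] → 0x42007  P=1,RW=1,US=1,PS=0
  ✓ 0x42A66  — 2 lookups
#1 VA=0xC1F0DC (w,user):
  L0 @0x3D[6] → 0x46007  P=1,RW=1,US=1,PS=0
  L1 @0x46[31] → 0x4A007  P=1,RW=1,US=1,PS=0
  ✓ 0x4A0DC  — 2 lookups
#2 VA=0x2603E7B (w,user):
  L0 @0x3D[19] → 0x4E007  P=1,RW=1,US=1,PS=0
  L1 @0x4E[3] → 0x7D004  P=0,RW=0,US=1,PS=0
  ✗ PAGE_NOT_PRESENT  [2 reads]
#3 VA=0x3402D4C (w,user):
  L0 @0x3D[26] → 0x52007  P=1,RW=1,US=1,PS=0
  L1 @0x52[2] → 0x44002  P=0,RW=1,US=0,PS=0
  ✗ PAGE_NOT_PRESENT  [2 reads]

Entries read for #3: 2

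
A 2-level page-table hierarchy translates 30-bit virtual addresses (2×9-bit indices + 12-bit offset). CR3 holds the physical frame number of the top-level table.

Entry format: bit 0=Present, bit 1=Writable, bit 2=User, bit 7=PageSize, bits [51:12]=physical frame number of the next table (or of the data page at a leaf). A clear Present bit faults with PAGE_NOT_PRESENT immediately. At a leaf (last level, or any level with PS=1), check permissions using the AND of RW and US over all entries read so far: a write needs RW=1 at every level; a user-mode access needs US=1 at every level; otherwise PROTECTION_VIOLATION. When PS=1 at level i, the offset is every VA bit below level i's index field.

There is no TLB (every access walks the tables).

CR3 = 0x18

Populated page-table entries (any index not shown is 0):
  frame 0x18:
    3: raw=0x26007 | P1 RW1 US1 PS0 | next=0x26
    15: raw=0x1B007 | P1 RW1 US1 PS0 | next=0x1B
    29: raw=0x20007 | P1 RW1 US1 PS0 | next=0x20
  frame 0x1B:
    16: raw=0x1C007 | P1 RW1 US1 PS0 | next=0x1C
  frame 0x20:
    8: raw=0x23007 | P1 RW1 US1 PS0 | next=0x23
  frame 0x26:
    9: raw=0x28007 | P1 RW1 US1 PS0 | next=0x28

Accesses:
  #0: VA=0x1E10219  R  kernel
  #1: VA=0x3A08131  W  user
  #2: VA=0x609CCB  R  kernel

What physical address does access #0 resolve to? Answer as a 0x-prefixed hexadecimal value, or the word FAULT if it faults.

Walk each access:
#0 VA=0x1E10219 (r,kernel):
  L0 @0x18[15] → 0x1B007  P=1,RW=1,US=1,PS=0
  L1 @0x1B[16] → 0x1C007  P=1,RW=1,US=1,PS=0
  ⇒ phys 0x1C219  [2 reads]
#1 VA=0x3A08131 (w,user):
  L0 @0x18[29] → 0x20007  P=1,RW=1,US=1,PS=0
  L1 @0x20[8] → 0x23007  P=1,RW=1,US=1,PS=0
  ⇒ phys 0x23131  [2 reads]
#2 VA=0x609CCB (r,kernel):
  L0 @0x18[3] → 0x26007  P=1,RW=1,US=1,PS=0
  L1 @0x26[9] → 0x28007  P=1,RW=1,US=1,PS=0
  ⇒ phys 0x28CCB  [2 reads]

Access #0 PA: 0x1C219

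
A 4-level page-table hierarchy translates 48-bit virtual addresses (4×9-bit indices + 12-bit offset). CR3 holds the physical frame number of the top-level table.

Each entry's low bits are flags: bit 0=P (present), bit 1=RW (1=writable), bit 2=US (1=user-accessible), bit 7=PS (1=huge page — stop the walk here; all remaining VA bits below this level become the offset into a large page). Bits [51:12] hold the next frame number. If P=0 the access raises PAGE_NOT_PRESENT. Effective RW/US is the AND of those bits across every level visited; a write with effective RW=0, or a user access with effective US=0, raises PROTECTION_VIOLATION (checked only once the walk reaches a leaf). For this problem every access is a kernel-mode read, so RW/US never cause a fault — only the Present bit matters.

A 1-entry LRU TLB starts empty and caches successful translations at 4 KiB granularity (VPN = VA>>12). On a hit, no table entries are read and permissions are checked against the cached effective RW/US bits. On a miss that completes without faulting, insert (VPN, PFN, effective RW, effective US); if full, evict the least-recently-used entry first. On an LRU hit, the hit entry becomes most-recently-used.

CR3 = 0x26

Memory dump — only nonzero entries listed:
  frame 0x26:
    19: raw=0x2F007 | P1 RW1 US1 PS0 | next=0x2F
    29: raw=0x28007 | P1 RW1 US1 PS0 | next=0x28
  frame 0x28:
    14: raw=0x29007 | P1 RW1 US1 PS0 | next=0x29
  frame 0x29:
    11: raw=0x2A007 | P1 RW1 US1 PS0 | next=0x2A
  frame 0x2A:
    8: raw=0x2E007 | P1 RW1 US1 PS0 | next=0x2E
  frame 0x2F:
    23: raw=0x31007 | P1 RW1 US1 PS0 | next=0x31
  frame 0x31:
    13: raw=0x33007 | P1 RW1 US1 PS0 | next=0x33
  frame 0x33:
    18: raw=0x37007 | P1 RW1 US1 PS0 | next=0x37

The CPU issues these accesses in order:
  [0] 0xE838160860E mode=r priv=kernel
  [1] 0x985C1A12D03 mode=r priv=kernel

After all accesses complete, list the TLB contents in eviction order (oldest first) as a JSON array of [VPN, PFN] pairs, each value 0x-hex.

Trace:
#0 VA=0xE838160860E (r,kernel):
  L0: frame=0x26 idx=29 entry=0x28007 [P=1 RW=1 US=1 PS=0]
  L1: frame=0x28 idx=14 entry=0x29007 [P=1 RW=1 US=1 PS=0]
  L2: frame=0x29 idx=11 entry=0x2A007 [P=1 RW=1 US=1 PS=0]
  L3: frame=0x2A idx=8 entry=0x2E007 [P=1 RW=1 US=1 PS=0]
  ⇒ phys 0x2E60E  [4 reads]
#1 VA=0x985C1A12D03 (r,kernel):
  L0: frame=0x26 idx=19 entry=0x2F007 [P=1 RW=1 US=1 PS=0]
  L1: frame=0x2F idx=23 entry=0x31007 [P=1 RW=1 US=1 PS=0]
  L2: frame=0x31 idx=13 entry=0x33007 [P=1 RW=1 US=1 PS=0]
  L3: frame=0x33 idx=18 entry=0x37007 [P=1 RW=1 US=1 PS=0]
  ⇒ phys 0x37D03  [4 reads]

TLB: [["0x985C1A12", "0x37"]]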